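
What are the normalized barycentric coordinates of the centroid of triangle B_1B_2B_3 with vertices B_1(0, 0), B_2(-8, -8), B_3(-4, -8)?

The centroid is the average of the vertices, so each weight is 1/3.

(1/3, 1/3, 1/3)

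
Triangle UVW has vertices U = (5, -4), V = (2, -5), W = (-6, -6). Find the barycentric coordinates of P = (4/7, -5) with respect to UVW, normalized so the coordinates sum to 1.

Signed area of the reference triangle: [UVW] = ½·(5·(-5−(-6)) + 2·(-6−(-4)) + (-6)·(-4−(-5))) = ½·(5 − 4 − 6) = -5/2.
[PVW] = ½·((4/7)·(-5−(-6)) + 2·(-6−(-5)) + (-6)·(-5−(-5))) = ½·(4/7 − 2 + 0) = -5/7, so the U-coordinate is (-5/7)/(-5/2) = 2/7.
[UPW] = ½·(5·(-5−(-6)) + (4/7)·(-6−(-4)) + (-6)·(-4−(-5))) = ½·(5 − 8/7 − 6) = -15/14, so the V-coordinate is 3/7.
[UVP] = ½·(5·(-5−(-5)) + 2·(-5−(-4)) + (4/7)·(-4−(-5))) = ½·(0 − 2 + 4/7) = -5/7, so the W-coordinate is 2/7.

(2/7, 3/7, 2/7)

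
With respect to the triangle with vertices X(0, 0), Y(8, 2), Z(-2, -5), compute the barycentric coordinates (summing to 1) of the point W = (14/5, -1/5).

(2/5, 2/5, 1/5)

Signed area of the reference triangle: [XYZ] = ½·(0·(2−(-5)) + 8·(-5−0) + (-2)·(0−2)) = ½·(0 − 40 + 4) = -18.
[WYZ] = ½·((14/5)·(2−(-5)) + 8·(-5−(-1/5)) + (-2)·(-1/5−2)) = ½·(98/5 − 192/5 + 22/5) = -36/5, so the X-coordinate is (-36/5)/(-18) = 2/5.
[XWZ] = ½·(0·(-1/5−(-5)) + (14/5)·(-5−0) + (-2)·(0−(-1/5))) = ½·(0 − 14 − 2/5) = -36/5, so the Y-coordinate is 2/5.
[XYW] = ½·(0·(2−(-1/5)) + 8·(-1/5−0) + (14/5)·(0−2)) = ½·(0 − 8/5 − 28/5) = -18/5, so the Z-coordinate is 1/5.
Check: 2/5 + 2/5 + 1/5 = 1.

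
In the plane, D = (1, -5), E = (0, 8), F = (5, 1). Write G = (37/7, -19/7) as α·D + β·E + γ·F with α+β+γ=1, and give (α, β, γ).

Signed area of the reference triangle: [DEF] = ½·(1·(8−1) + 0·(1−(-5)) + 5·(-5−8)) = ½·(7 + 0 − 65) = -29.
[GEF] = ½·((37/7)·(8−1) + 0·(1−(-19/7)) + 5·(-19/7−8)) = ½·(37 + 0 − 375/7) = -58/7, so the D-coordinate is (-58/7)/(-29) = 2/7.
[DGF] = ½·(1·(-19/7−1) + (37/7)·(1−(-5)) + 5·(-5−(-19/7))) = ½·(-26/7 + 222/7 − 80/7) = 58/7, so the E-coordinate is -2/7.
[DEG] = ½·(1·(8−(-19/7)) + 0·(-19/7−(-5)) + (37/7)·(-5−8)) = ½·(75/7 + 0 − 481/7) = -29, so the F-coordinate is 1.

(2/7, -2/7, 1)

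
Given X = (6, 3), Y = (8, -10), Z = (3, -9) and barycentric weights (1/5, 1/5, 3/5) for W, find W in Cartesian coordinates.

W = (1/5)·X + (1/5)·Y + (3/5)·Z.
x-coordinate: (1/5)·6 + (1/5)·8 + (3/5)·3 = 23/5.
y-coordinate: (1/5)·3 + (1/5)·(-10) + (3/5)·(-9) = -34/5.

(23/5, -34/5)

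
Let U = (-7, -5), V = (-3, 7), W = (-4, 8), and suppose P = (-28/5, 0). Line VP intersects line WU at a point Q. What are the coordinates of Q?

(-25/4, -7/4)

Barycentric coordinates of P with respect to UVW: (3/5, 1/5, 1/5).
On side WU the V-coordinate is zero; dropping P's V-weight 1/5 and renormalizing the remaining 1/5 : 3/5 gives weights 1/4, 3/4 on W, U.
Q = (1/4)·(-4, 8) + (3/4)·(-7, -5) = (-25/4, -7/4).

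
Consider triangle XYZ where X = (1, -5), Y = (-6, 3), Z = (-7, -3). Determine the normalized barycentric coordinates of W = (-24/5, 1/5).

(1/5, 3/5, 1/5)

Signed area of the reference triangle: [XYZ] = ½·(1·(3−(-3)) + (-6)·(-3−(-5)) + (-7)·(-5−3)) = ½·(6 − 12 + 56) = 25.
[WYZ] = ½·((-24/5)·(3−(-3)) + (-6)·(-3−(1/5)) + (-7)·(1/5−3)) = ½·(-144/5 + 96/5 + 98/5) = 5, so the X-coordinate is 5/25 = 1/5.
[XWZ] = ½·(1·(1/5−(-3)) + (-24/5)·(-3−(-5)) + (-7)·(-5−(1/5))) = ½·(16/5 − 48/5 + 182/5) = 15, so the Y-coordinate is 3/5.
[XYW] = ½·(1·(3−(1/5)) + (-6)·(1/5−(-5)) + (-24/5)·(-5−3)) = ½·(14/5 − 156/5 + 192/5) = 5, so the Z-coordinate is 1/5.
Check: 1/5 + 3/5 + 1/5 = 1.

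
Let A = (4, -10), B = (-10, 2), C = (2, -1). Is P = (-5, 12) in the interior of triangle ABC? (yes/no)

Barycentric coordinates of P: (-45/34, 37/102, 100/51).
The three coordinates are negative, positive, positive; a point is interior exactly when all three are positive.

no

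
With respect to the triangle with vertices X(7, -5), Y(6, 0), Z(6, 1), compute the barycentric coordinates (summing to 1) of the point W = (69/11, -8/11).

(3/11, 1/11, 7/11)

Signed area of the reference triangle: [XYZ] = ½·(7·(0−1) + 6·(1−(-5)) + 6·(-5−0)) = ½·(-7 + 36 − 30) = -1/2.
[WYZ] = ½·((69/11)·(0−1) + 6·(1−(-8/11)) + 6·(-8/11−0)) = ½·(-69/11 + 114/11 − 48/11) = -3/22, so the X-coordinate is (-3/22)/(-1/2) = 3/11.
[XWZ] = ½·(7·(-8/11−1) + (69/11)·(1−(-5)) + 6·(-5−(-8/11))) = ½·(-133/11 + 414/11 − 282/11) = -1/22, so the Y-coordinate is 1/11.
[XYW] = ½·(7·(0−(-8/11)) + 6·(-8/11−(-5)) + (69/11)·(-5−0)) = ½·(56/11 + 282/11 − 345/11) = -7/22, so the Z-coordinate is 7/11.
Check: 3/11 + 1/11 + 7/11 = 1.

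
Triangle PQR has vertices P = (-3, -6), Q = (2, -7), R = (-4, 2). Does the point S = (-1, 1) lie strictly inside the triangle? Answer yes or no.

no

Barycentric coordinates of S: (-7/13, 23/39, 37/39).
The three coordinates are negative, positive, positive; a point is interior exactly when all three are positive.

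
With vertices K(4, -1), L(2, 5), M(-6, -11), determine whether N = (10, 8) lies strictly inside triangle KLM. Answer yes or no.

Barycentric coordinates of N: (13/10, 3/8, -27/40).
The three coordinates are positive, positive, negative; a point is interior exactly when all three are positive.

no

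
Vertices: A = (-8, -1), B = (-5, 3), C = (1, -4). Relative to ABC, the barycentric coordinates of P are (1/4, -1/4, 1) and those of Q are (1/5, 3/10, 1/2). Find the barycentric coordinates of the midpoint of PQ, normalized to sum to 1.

(9/40, 1/40, 3/4)

Since both coordinate triples sum to 1, the midpoint's barycentrics are the componentwise average.
(1/4+1/5)/2 = 9/40; similarly 1/40 and 3/4.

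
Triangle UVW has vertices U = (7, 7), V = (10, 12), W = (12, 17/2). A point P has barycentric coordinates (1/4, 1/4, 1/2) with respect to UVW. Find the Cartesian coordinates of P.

(41/4, 9)

P = (1/4)·U + (1/4)·V + (1/2)·W.
x-coordinate: (1/4)·7 + (1/4)·10 + (1/2)·12 = 41/4.
y-coordinate: (1/4)·7 + (1/4)·12 + (1/2)·(17/2) = 9.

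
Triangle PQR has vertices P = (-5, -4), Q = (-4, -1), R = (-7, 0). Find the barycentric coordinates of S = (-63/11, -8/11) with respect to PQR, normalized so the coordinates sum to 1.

Signed area of the reference triangle: [PQR] = ½·((-5)·(-1−0) + (-4)·(0−(-4)) + (-7)·(-4−(-1))) = ½·(5 − 16 + 21) = 5.
[SQR] = ½·((-63/11)·(-1−0) + (-4)·(0−(-8/11)) + (-7)·(-8/11−(-1))) = ½·(63/11 − 32/11 − 21/11) = 5/11, so the P-coordinate is (5/11)/5 = 1/11.
[PSR] = ½·((-5)·(-8/11−0) + (-63/11)·(0−(-4)) + (-7)·(-4−(-8/11))) = ½·(40/11 − 252/11 + 252/11) = 20/11, so the Q-coordinate is 4/11.
[PQS] = ½·((-5)·(-1−(-8/11)) + (-4)·(-8/11−(-4)) + (-63/11)·(-4−(-1))) = ½·(15/11 − 144/11 + 189/11) = 30/11, so the R-coordinate is 6/11.
Check: 1/11 + 4/11 + 6/11 = 1.

(1/11, 4/11, 6/11)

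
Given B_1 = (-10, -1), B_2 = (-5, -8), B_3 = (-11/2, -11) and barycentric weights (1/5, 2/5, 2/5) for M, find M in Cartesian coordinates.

M = (1/5)·B_1 + (2/5)·B_2 + (2/5)·B_3.
x-coordinate: (1/5)·(-10) + (2/5)·(-5) + (2/5)·(-11/2) = -31/5.
y-coordinate: (1/5)·(-1) + (2/5)·(-8) + (2/5)·(-11) = -39/5.

(-31/5, -39/5)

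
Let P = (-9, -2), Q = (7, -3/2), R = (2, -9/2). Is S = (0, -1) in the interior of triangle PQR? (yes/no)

Barycentric coordinates of S: (47/91, 67/91, -23/91).
The three coordinates are positive, positive, negative; a point is interior exactly when all three are positive.

no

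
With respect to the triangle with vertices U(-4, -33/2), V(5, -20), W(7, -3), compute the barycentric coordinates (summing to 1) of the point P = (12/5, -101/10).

(2/5, 1/10, 1/2)

Signed area of the reference triangle: [UVW] = ½·((-4)·(-20−(-3)) + 5·(-3−(-33/2)) + 7·(-33/2−(-20))) = ½·(68 + 135/2 + 49/2) = 80.
[PVW] = ½·((12/5)·(-20−(-3)) + 5·(-3−(-101/10)) + 7·(-101/10−(-20))) = ½·(-204/5 + 71/2 + 693/10) = 32, so the U-coordinate is 32/80 = 2/5.
[UPW] = ½·((-4)·(-101/10−(-3)) + (12/5)·(-3−(-33/2)) + 7·(-33/2−(-101/10))) = ½·(142/5 + 162/5 − 224/5) = 8, so the V-coordinate is 1/10.
[UVP] = ½·((-4)·(-20−(-101/10)) + 5·(-101/10−(-33/2)) + (12/5)·(-33/2−(-20))) = ½·(198/5 + 32 + 42/5) = 40, so the W-coordinate is 1/2.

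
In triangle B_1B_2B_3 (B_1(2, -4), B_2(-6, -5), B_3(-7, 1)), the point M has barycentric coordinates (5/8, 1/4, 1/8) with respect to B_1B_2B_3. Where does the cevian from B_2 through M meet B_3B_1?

(1/2, -19/6)

Line B_2M meets B_3B_1 where the B_2-coordinate vanishes; zeroing M's B_2-weight and renormalizing leaves B_3, B_1-weights 1/8 : 5/8 → (1/6, 5/6).
So N = (1/6)·B_3 + (5/6)·B_1 = (1/2, -19/6).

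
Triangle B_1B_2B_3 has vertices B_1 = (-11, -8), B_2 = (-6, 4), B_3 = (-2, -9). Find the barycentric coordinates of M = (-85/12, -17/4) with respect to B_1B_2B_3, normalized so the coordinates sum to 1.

(5/12, 1/3, 1/4)

Signed area of the reference triangle: [B_1B_2B_3] = ½·((-11)·(4−(-9)) + (-6)·(-9−(-8)) + (-2)·(-8−4)) = ½·(-143 + 6 + 24) = -113/2.
[MB_2B_3] = ½·((-85/12)·(4−(-9)) + (-6)·(-9−(-17/4)) + (-2)·(-17/4−4)) = ½·(-1105/12 + 57/2 + 33/2) = -565/24, so the B_1-coordinate is (-565/24)/(-113/2) = 5/12.
[B_1MB_3] = ½·((-11)·(-17/4−(-9)) + (-85/12)·(-9−(-8)) + (-2)·(-8−(-17/4))) = ½·(-209/4 + 85/12 + 15/2) = -113/6, so the B_2-coordinate is 1/3.
[B_1B_2M] = ½·((-11)·(4−(-17/4)) + (-6)·(-17/4−(-8)) + (-85/12)·(-8−4)) = ½·(-363/4 − 45/2 + 85) = -113/8, so the B_3-coordinate is 1/4.
Check: 5/12 + 1/3 + 1/4 = 1.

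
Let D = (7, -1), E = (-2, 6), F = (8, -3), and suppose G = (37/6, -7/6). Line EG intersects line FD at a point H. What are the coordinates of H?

Barycentric coordinates of G with respect to DEF: (1/6, 1/6, 2/3).
On side FD the E-coordinate is zero; dropping G's E-weight 1/6 and renormalizing the remaining 2/3 : 1/6 gives weights 4/5, 1/5 on F, D.
H = (4/5)·(8, -3) + (1/5)·(7, -1) = (39/5, -13/5).

(39/5, -13/5)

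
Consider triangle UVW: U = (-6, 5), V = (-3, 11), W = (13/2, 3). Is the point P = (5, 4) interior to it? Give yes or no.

Barycentric coordinates of P: (5/162, 19/162, 23/27).
The three coordinates are positive, positive, positive; a point is interior exactly when all three are positive.

yes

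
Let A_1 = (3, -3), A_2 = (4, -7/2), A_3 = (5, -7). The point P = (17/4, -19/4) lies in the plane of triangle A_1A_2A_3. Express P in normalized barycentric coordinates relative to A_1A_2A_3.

(1/8, 1/2, 3/8)

Signed area of the reference triangle: [A_1A_2A_3] = ½·(3·(-7/2−(-7)) + 4·(-7−(-3)) + 5·(-3−(-7/2))) = ½·(21/2 − 16 + 5/2) = -3/2.
[PA_2A_3] = ½·((17/4)·(-7/2−(-7)) + 4·(-7−(-19/4)) + 5·(-19/4−(-7/2))) = ½·(119/8 − 9 − 25/4) = -3/16, so the A_1-coordinate is (-3/16)/(-3/2) = 1/8.
[A_1PA_3] = ½·(3·(-19/4−(-7)) + (17/4)·(-7−(-3)) + 5·(-3−(-19/4))) = ½·(27/4 − 17 + 35/4) = -3/4, so the A_2-coordinate is 1/2.
[A_1A_2P] = ½·(3·(-7/2−(-19/4)) + 4·(-19/4−(-3)) + (17/4)·(-3−(-7/2))) = ½·(15/4 − 7 + 17/8) = -9/16, so the A_3-coordinate is 3/8.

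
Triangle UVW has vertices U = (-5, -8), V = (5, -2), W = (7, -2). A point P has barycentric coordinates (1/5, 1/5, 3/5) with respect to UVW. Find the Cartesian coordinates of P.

P = (1/5)·U + (1/5)·V + (3/5)·W.
x-coordinate: (1/5)·(-5) + (1/5)·5 + (3/5)·7 = 21/5.
y-coordinate: (1/5)·(-8) + (1/5)·(-2) + (3/5)·(-2) = -16/5.

(21/5, -16/5)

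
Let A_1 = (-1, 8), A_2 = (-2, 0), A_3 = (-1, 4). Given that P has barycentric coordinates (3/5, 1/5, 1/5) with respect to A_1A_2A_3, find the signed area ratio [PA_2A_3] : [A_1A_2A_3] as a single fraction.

3/5

The signed ratio [PA_2A_3]/[A_1A_2A_3] equals the barycentric coordinate of P at vertex A_1, which is 3/5.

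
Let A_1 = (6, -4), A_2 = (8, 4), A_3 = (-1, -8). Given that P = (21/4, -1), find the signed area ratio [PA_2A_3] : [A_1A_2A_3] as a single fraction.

[A_1A_2A_3] = ½·(6·(4−(-8)) + 8·(-8−(-4)) + (-1)·(-4−4)) = ½·(72 − 32 + 8) = 24.
[PA_2A_3] = ½·((21/4)·(4−(-8)) + 8·(-8−(-1)) + (-1)·(-1−4)) = ½·(63 − 56 + 5) = 6, so the ratio is 6/24 = 1/4.

1/4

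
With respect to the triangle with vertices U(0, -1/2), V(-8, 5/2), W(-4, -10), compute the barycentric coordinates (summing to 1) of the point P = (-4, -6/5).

Signed area of the reference triangle: [UVW] = ½·(0·(5/2−(-10)) + (-8)·(-10−(-1/2)) + (-4)·(-1/2−(5/2))) = ½·(0 + 76 + 12) = 44.
[PVW] = ½·((-4)·(5/2−(-10)) + (-8)·(-10−(-6/5)) + (-4)·(-6/5−(5/2))) = ½·(-50 + 352/5 + 74/5) = 88/5, so the U-coordinate is (88/5)/44 = 2/5.
[UPW] = ½·(0·(-6/5−(-10)) + (-4)·(-10−(-1/2)) + (-4)·(-1/2−(-6/5))) = ½·(0 + 38 − 14/5) = 88/5, so the V-coordinate is 2/5.
[UVP] = ½·(0·(5/2−(-6/5)) + (-8)·(-6/5−(-1/2)) + (-4)·(-1/2−(5/2))) = ½·(0 + 28/5 + 12) = 44/5, so the W-coordinate is 1/5.
Check: 2/5 + 2/5 + 1/5 = 1.

(2/5, 2/5, 1/5)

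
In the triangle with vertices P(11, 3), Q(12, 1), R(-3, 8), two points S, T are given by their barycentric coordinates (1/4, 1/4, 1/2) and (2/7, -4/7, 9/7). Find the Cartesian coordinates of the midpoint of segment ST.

(-93/56, 109/14)

Barycentric coordinates of the midpoint are the average: (15/56, -9/56, 25/28).
Converting: (15/56)·P + (-9/56)·Q + (25/28)·R = (-93/56, 109/14).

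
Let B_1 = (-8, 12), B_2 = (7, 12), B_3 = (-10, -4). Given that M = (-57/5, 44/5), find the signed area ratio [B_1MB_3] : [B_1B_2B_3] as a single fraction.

-1/5

[B_1B_2B_3] = ½·((-8)·(12−(-4)) + 7·(-4−12) + (-10)·(12−12)) = ½·(-128 − 112 + 0) = -120.
[B_1MB_3] = ½·((-8)·(44/5−(-4)) + (-57/5)·(-4−12) + (-10)·(12−(44/5))) = ½·(-512/5 + 912/5 − 32) = 24, so the ratio is 24/(-120) = -1/5.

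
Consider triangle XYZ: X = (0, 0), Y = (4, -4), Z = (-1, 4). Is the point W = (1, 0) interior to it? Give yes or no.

Barycentric coordinates of W: (1/3, 1/3, 1/3).
The three coordinates are positive, positive, positive; a point is interior exactly when all three are positive.

yes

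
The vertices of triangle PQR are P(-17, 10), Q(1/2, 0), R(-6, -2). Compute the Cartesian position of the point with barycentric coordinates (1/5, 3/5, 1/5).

(-43/10, 8/5)

S = (1/5)·P + (3/5)·Q + (1/5)·R.
x-coordinate: (1/5)·(-17) + (3/5)·(1/2) + (1/5)·(-6) = -43/10.
y-coordinate: (1/5)·10 + (3/5)·0 + (1/5)·(-2) = 8/5.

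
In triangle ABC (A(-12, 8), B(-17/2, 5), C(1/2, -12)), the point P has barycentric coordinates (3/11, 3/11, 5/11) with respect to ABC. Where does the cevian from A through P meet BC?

Line AP meets BC where the A-coordinate vanishes; zeroing P's A-weight and renormalizing leaves B, C-weights 3/11 : 5/11 → (3/8, 5/8).
So Q = (3/8)·B + (5/8)·C = (-23/8, -45/8).

(-23/8, -45/8)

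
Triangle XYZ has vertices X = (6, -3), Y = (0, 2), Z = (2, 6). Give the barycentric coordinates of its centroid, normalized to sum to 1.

The centroid is the average of the vertices, so each weight is 1/3.

(1/3, 1/3, 1/3)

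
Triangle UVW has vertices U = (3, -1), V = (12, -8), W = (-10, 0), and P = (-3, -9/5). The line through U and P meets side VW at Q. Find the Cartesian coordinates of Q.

Barycentric coordinates of P with respect to UVW: (1/5, 1/5, 3/5).
On side VW the U-coordinate is zero; dropping P's U-weight 1/5 and renormalizing the remaining 1/5 : 3/5 gives weights 1/4, 3/4 on V, W.
Q = (1/4)·(12, -8) + (3/4)·(-10, 0) = (-9/2, -2).

(-9/2, -2)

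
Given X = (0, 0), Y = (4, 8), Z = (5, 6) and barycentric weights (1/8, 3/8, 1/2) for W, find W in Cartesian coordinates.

(4, 6)

W = (1/8)·X + (3/8)·Y + (1/2)·Z.
x-coordinate: (1/8)·0 + (3/8)·4 + (1/2)·5 = 4.
y-coordinate: (1/8)·0 + (3/8)·8 + (1/2)·6 = 6.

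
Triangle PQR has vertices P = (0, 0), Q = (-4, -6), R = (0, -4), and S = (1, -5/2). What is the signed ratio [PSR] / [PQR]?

[PQR] = ½·(0·(-6−(-4)) + (-4)·(-4−0) + 0·(0−(-6))) = ½·(0 + 16 + 0) = 8.
[PSR] = ½·(0·(-5/2−(-4)) + 1·(-4−0) + 0·(0−(-5/2))) = ½·(0 − 4 + 0) = -2, so the ratio is (-2)/8 = -1/4.

-1/4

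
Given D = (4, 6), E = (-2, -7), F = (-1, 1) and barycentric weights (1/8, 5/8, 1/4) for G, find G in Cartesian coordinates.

(-1, -27/8)

G = (1/8)·D + (5/8)·E + (1/4)·F.
x-coordinate: (1/8)·4 + (5/8)·(-2) + (1/4)·(-1) = -1.
y-coordinate: (1/8)·6 + (5/8)·(-7) + (1/4)·1 = -27/8.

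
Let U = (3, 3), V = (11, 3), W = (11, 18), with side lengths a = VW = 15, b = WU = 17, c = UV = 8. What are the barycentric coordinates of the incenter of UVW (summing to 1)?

(3/8, 17/40, 1/5)

The incenter has barycentric coordinates proportional to the opposite side lengths: (15 : 17 : 8).
Normalizing by 15+17+8 = 40 gives (3/8, 17/40, 1/5).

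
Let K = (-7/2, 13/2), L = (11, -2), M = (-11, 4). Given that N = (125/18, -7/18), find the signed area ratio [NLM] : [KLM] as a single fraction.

[KLM] = ½·((-7/2)·(-2−4) + 11·(4−(13/2)) + (-11)·(13/2−(-2))) = ½·(21 − 55/2 − 187/2) = -50.
[NLM] = ½·((125/18)·(-2−4) + 11·(4−(-7/18)) + (-11)·(-7/18−(-2))) = ½·(-125/3 + 869/18 − 319/18) = -50/9, so the ratio is (-50/9)/(-50) = 1/9.

1/9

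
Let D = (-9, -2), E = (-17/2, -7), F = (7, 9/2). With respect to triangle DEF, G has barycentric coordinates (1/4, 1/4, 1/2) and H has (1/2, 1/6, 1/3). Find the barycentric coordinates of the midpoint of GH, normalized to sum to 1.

(3/8, 5/24, 5/12)

Since both coordinate triples sum to 1, the midpoint's barycentrics are the componentwise average.
(1/4+1/2)/2 = 3/8; similarly 5/24 and 5/12.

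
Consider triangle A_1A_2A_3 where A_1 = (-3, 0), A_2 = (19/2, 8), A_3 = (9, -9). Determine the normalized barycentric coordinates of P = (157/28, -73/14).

(2/7, 1/14, 9/14)

Signed area of the reference triangle: [A_1A_2A_3] = ½·((-3)·(8−(-9)) + (19/2)·(-9−0) + 9·(0−8)) = ½·(-51 − 171/2 − 72) = -417/4.
[PA_2A_3] = ½·((157/28)·(8−(-9)) + (19/2)·(-9−(-73/14)) + 9·(-73/14−8)) = ½·(2669/28 − 1007/28 − 1665/14) = -417/14, so the A_1-coordinate is (-417/14)/(-417/4) = 2/7.
[A_1PA_3] = ½·((-3)·(-73/14−(-9)) + (157/28)·(-9−0) + 9·(0−(-73/14))) = ½·(-159/14 − 1413/28 + 657/14) = -417/56, so the A_2-coordinate is 1/14.
[A_1A_2P] = ½·((-3)·(8−(-73/14)) + (19/2)·(-73/14−0) + (157/28)·(0−8)) = ½·(-555/14 − 1387/28 − 314/7) = -3753/56, so the A_3-coordinate is 9/14.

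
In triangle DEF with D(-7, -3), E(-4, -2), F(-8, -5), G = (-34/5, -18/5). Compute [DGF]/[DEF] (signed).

[DEF] = ½·((-7)·(-2−(-5)) + (-4)·(-5−(-3)) + (-8)·(-3−(-2))) = ½·(-21 + 8 + 8) = -5/2.
[DGF] = ½·((-7)·(-18/5−(-5)) + (-34/5)·(-5−(-3)) + (-8)·(-3−(-18/5))) = ½·(-49/5 + 68/5 − 24/5) = -1/2, so the ratio is (-1/2)/(-5/2) = 1/5.

1/5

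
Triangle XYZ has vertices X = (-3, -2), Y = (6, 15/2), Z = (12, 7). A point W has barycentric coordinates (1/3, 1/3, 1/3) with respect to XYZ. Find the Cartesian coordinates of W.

(5, 25/6)

W = (1/3)·X + (1/3)·Y + (1/3)·Z.
x-coordinate: (1/3)·(-3) + (1/3)·6 + (1/3)·12 = 5.
y-coordinate: (1/3)·(-2) + (1/3)·(15/2) + (1/3)·7 = 25/6.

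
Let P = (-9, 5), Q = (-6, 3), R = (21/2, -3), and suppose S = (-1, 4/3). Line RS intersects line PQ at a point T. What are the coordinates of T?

(-27/4, 7/2)

Barycentric coordinates of S with respect to PQR: (1/6, 1/2, 1/3).
On side PQ the R-coordinate is zero; dropping S's R-weight 1/3 and renormalizing the remaining 1/6 : 1/2 gives weights 1/4, 3/4 on P, Q.
T = (1/4)·(-9, 5) + (3/4)·(-6, 3) = (-27/4, 7/2).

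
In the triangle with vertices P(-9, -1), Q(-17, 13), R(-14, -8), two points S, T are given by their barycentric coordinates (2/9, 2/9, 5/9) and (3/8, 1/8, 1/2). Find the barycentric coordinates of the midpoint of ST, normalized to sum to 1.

(43/144, 25/144, 19/36)

Since both coordinate triples sum to 1, the midpoint's barycentrics are the componentwise average.
(2/9+3/8)/2 = 43/144; similarly 25/144 and 19/36.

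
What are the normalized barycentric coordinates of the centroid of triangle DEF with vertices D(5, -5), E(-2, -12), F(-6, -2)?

(1/3, 1/3, 1/3)

The centroid is the average of the vertices, so each weight is 1/3.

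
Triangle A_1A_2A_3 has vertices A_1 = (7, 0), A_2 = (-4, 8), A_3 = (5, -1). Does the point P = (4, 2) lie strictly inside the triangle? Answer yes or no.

yes

Barycentric coordinates of P: (2/3, 7/27, 2/27).
The three coordinates are positive, positive, positive; a point is interior exactly when all three are positive.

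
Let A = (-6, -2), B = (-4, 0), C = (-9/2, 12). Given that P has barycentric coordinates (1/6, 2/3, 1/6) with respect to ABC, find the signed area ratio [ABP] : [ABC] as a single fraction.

1/6

The signed ratio [ABP]/[ABC] equals the barycentric coordinate of P at vertex C, which is 1/6.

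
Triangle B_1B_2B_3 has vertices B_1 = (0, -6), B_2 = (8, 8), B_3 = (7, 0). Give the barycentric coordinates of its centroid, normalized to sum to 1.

(1/3, 1/3, 1/3)

The centroid is the average of the vertices, so each weight is 1/3.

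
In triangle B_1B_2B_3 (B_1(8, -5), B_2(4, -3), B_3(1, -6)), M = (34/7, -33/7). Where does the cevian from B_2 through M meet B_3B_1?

Barycentric coordinates of M with respect to B_1B_2B_3: (3/7, 2/7, 2/7).
On side B_3B_1 the B_2-coordinate is zero; dropping M's B_2-weight 2/7 and renormalizing the remaining 2/7 : 3/7 gives weights 2/5, 3/5 on B_3, B_1.
N = (2/5)·(1, -6) + (3/5)·(8, -5) = (26/5, -27/5).

(26/5, -27/5)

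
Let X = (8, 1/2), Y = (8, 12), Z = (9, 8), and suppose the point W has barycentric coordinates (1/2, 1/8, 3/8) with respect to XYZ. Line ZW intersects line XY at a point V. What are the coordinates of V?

(8, 14/5)

Line ZW meets XY where the Z-coordinate vanishes; zeroing W's Z-weight and renormalizing leaves X, Y-weights 1/2 : 1/8 → (4/5, 1/5).
So V = (4/5)·X + (1/5)·Y = (8, 14/5).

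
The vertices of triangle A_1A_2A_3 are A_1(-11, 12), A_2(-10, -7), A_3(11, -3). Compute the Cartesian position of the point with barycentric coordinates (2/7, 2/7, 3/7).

(-9/7, 1/7)

P = (2/7)·A_1 + (2/7)·A_2 + (3/7)·A_3.
x-coordinate: (2/7)·(-11) + (2/7)·(-10) + (3/7)·11 = -9/7.
y-coordinate: (2/7)·12 + (2/7)·(-7) + (3/7)·(-3) = 1/7.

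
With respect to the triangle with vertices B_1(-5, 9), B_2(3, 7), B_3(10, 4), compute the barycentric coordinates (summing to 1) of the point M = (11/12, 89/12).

(1/3, 7/12, 1/12)

Signed area of the reference triangle: [B_1B_2B_3] = ½·((-5)·(7−4) + 3·(4−9) + 10·(9−7)) = ½·(-15 − 15 + 20) = -5.
[MB_2B_3] = ½·((11/12)·(7−4) + 3·(4−(89/12)) + 10·(89/12−7)) = ½·(11/4 − 41/4 + 25/6) = -5/3, so the B_1-coordinate is (-5/3)/(-5) = 1/3.
[B_1MB_3] = ½·((-5)·(89/12−4) + (11/12)·(4−9) + 10·(9−(89/12))) = ½·(-205/12 − 55/12 + 95/6) = -35/12, so the B_2-coordinate is 7/12.
[B_1B_2M] = ½·((-5)·(7−(89/12)) + 3·(89/12−9) + (11/12)·(9−7)) = ½·(25/12 − 19/4 + 11/6) = -5/12, so the B_3-coordinate is 1/12.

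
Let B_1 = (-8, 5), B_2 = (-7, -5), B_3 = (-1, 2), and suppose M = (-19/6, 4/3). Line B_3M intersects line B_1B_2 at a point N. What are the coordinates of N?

(-15/2, 0)

Barycentric coordinates of M with respect to B_1B_2B_3: (1/6, 1/6, 2/3).
On side B_1B_2 the B_3-coordinate is zero; dropping M's B_3-weight 2/3 and renormalizing the remaining 1/6 : 1/6 gives weights 1/2, 1/2 on B_1, B_2.
N = (1/2)·(-8, 5) + (1/2)·(-7, -5) = (-15/2, 0).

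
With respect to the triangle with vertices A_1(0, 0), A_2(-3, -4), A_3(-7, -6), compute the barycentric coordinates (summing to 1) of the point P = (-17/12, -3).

(1/12, 5/4, -1/3)

Signed area of the reference triangle: [A_1A_2A_3] = ½·(0·(-4−(-6)) + (-3)·(-6−0) + (-7)·(0−(-4))) = ½·(0 + 18 − 28) = -5.
[PA_2A_3] = ½·((-17/12)·(-4−(-6)) + (-3)·(-6−(-3)) + (-7)·(-3−(-4))) = ½·(-17/6 + 9 − 7) = -5/12, so the A_1-coordinate is (-5/12)/(-5) = 1/12.
[A_1PA_3] = ½·(0·(-3−(-6)) + (-17/12)·(-6−0) + (-7)·(0−(-3))) = ½·(0 + 17/2 − 21) = -25/4, so the A_2-coordinate is 5/4.
[A_1A_2P] = ½·(0·(-4−(-3)) + (-3)·(-3−0) + (-17/12)·(0−(-4))) = ½·(0 + 9 − 17/3) = 5/3, so the A_3-coordinate is -1/3.
Check: 1/12 + 5/4 − 1/3 = 1.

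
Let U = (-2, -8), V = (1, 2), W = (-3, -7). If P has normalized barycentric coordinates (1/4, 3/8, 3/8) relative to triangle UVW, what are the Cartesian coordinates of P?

P = (1/4)·U + (3/8)·V + (3/8)·W.
x-coordinate: (1/4)·(-2) + (3/8)·1 + (3/8)·(-3) = -5/4.
y-coordinate: (1/4)·(-8) + (3/8)·2 + (3/8)·(-7) = -31/8.

(-5/4, -31/8)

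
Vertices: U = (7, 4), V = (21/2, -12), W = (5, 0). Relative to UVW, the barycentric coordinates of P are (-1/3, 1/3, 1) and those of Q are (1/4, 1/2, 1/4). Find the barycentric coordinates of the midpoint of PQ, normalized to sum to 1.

Since both coordinate triples sum to 1, the midpoint's barycentrics are the componentwise average.
(-1/3+1/4)/2 = -1/24; similarly 5/12 and 5/8.

(-1/24, 5/12, 5/8)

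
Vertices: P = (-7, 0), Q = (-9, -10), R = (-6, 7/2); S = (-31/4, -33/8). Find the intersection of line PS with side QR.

Barycentric coordinates of S with respect to PQR: (1/4, 1/2, 1/4).
On side QR the P-coordinate is zero; dropping S's P-weight 1/4 and renormalizing the remaining 1/2 : 1/4 gives weights 2/3, 1/3 on Q, R.
T = (2/3)·(-9, -10) + (1/3)·(-6, 7/2) = (-8, -11/2).

(-8, -11/2)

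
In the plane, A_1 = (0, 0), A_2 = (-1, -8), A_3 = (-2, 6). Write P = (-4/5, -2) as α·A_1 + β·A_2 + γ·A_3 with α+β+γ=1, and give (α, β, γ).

Signed area of the reference triangle: [A_1A_2A_3] = ½·(0·(-8−6) + (-1)·(6−0) + (-2)·(0−(-8))) = ½·(0 − 6 − 16) = -11.
[PA_2A_3] = ½·((-4/5)·(-8−6) + (-1)·(6−(-2)) + (-2)·(-2−(-8))) = ½·(56/5 − 8 − 12) = -22/5, so the A_1-coordinate is (-22/5)/(-11) = 2/5.
[A_1PA_3] = ½·(0·(-2−6) + (-4/5)·(6−0) + (-2)·(0−(-2))) = ½·(0 − 24/5 − 4) = -22/5, so the A_2-coordinate is 2/5.
[A_1A_2P] = ½·(0·(-8−(-2)) + (-1)·(-2−0) + (-4/5)·(0−(-8))) = ½·(0 + 2 − 32/5) = -11/5, so the A_3-coordinate is 1/5.
Check: 2/5 + 2/5 + 1/5 = 1.

(2/5, 2/5, 1/5)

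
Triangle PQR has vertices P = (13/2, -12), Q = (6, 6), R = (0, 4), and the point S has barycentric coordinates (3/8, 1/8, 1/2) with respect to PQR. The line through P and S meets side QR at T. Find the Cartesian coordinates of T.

(6/5, 22/5)

Line PS meets QR where the P-coordinate vanishes; zeroing S's P-weight and renormalizing leaves Q, R-weights 1/8 : 1/2 → (1/5, 4/5).
So T = (1/5)·Q + (4/5)·R = (6/5, 22/5).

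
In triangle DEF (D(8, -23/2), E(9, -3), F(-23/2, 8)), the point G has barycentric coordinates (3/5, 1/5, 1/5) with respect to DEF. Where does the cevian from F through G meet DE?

(33/4, -75/8)

Line FG meets DE where the F-coordinate vanishes; zeroing G's F-weight and renormalizing leaves D, E-weights 3/5 : 1/5 → (3/4, 1/4).
So H = (3/4)·D + (1/4)·E = (33/4, -75/8).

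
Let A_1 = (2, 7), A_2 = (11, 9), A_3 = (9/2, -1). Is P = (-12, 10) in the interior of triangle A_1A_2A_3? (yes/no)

no

Barycentric coordinates of P: (43/14, -19/14, -5/7).
The three coordinates are positive, negative, negative; a point is interior exactly when all three are positive.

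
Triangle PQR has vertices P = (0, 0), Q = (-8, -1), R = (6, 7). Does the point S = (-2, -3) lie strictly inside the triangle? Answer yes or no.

Barycentric coordinates of S: (38/25, -2/25, -11/25).
The three coordinates are positive, negative, negative; a point is interior exactly when all three are positive.

no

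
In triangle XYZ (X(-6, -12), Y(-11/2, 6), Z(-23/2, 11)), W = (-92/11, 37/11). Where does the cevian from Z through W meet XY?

Barycentric coordinates of W with respect to XYZ: (3/11, 3/11, 5/11).
On side XY the Z-coordinate is zero; dropping W's Z-weight 5/11 and renormalizing the remaining 3/11 : 3/11 gives weights 1/2, 1/2 on X, Y.
V = (1/2)·(-6, -12) + (1/2)·(-11/2, 6) = (-23/4, -3).

(-23/4, -3)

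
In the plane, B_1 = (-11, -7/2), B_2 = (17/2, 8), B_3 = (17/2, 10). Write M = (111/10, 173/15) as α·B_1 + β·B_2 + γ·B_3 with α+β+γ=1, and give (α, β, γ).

(-2/15, 2/15, 1)

Signed area of the reference triangle: [B_1B_2B_3] = ½·((-11)·(8−10) + (17/2)·(10−(-7/2)) + (17/2)·(-7/2−8)) = ½·(22 + 459/4 − 391/4) = 39/2.
[MB_2B_3] = ½·((111/10)·(8−10) + (17/2)·(10−(173/15)) + (17/2)·(173/15−8)) = ½·(-111/5 − 391/30 + 901/30) = -13/5, so the B_1-coordinate is (-13/5)/(39/2) = -2/15.
[B_1MB_3] = ½·((-11)·(173/15−10) + (111/10)·(10−(-7/2)) + (17/2)·(-7/2−(173/15))) = ½·(-253/15 + 2997/20 − 7667/60) = 13/5, so the B_2-coordinate is 2/15.
[B_1B_2M] = ½·((-11)·(8−(173/15)) + (17/2)·(173/15−(-7/2)) + (111/10)·(-7/2−8)) = ½·(583/15 + 7667/60 − 2553/20) = 39/2, so the B_3-coordinate is 1.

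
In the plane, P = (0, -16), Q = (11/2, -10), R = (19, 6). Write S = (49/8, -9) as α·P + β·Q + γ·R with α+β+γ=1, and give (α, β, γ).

Signed area of the reference triangle: [PQR] = ½·(0·(-10−6) + (11/2)·(6−(-16)) + 19·(-16−(-10))) = ½·(0 + 121 − 114) = 7/2.
[SQR] = ½·((49/8)·(-10−6) + (11/2)·(6−(-9)) + 19·(-9−(-10))) = ½·(-98 + 165/2 + 19) = 7/4, so the P-coordinate is (7/4)/(7/2) = 1/2.
[PSR] = ½·(0·(-9−6) + (49/8)·(6−(-16)) + 19·(-16−(-9))) = ½·(0 + 539/4 − 133) = 7/8, so the Q-coordinate is 1/4.
[PQS] = ½·(0·(-10−(-9)) + (11/2)·(-9−(-16)) + (49/8)·(-16−(-10))) = ½·(0 + 77/2 − 147/4) = 7/8, so the R-coordinate is 1/4.

(1/2, 1/4, 1/4)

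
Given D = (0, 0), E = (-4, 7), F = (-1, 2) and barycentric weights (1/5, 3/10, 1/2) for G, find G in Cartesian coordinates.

G = (1/5)·D + (3/10)·E + (1/2)·F.
x-coordinate: (1/5)·0 + (3/10)·(-4) + (1/2)·(-1) = -17/10.
y-coordinate: (1/5)·0 + (3/10)·7 + (1/2)·2 = 31/10.

(-17/10, 31/10)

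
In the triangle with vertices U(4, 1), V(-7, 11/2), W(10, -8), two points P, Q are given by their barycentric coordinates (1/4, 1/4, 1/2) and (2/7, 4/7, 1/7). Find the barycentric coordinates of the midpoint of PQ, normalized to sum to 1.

(15/56, 23/56, 9/28)

Since both coordinate triples sum to 1, the midpoint's barycentrics are the componentwise average.
(1/4+2/7)/2 = 15/56; similarly 23/56 and 9/28.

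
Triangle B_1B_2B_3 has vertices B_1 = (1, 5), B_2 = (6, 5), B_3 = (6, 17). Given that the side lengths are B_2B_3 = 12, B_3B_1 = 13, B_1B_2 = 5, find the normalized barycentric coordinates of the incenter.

(2/5, 13/30, 1/6)

The incenter has barycentric coordinates proportional to the opposite side lengths: (12 : 13 : 5).
Normalizing by 12+13+5 = 30 gives (2/5, 13/30, 1/6).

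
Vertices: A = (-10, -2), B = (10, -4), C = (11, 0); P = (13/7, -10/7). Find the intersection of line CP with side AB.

Barycentric coordinates of P with respect to ABC: (3/7, 1/7, 3/7).
On side AB the C-coordinate is zero; dropping P's C-weight 3/7 and renormalizing the remaining 3/7 : 1/7 gives weights 3/4, 1/4 on A, B.
Q = (3/4)·(-10, -2) + (1/4)·(10, -4) = (-5, -5/2).

(-5, -5/2)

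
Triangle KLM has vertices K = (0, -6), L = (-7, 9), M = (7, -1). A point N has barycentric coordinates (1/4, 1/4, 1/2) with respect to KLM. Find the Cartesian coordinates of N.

N = (1/4)·K + (1/4)·L + (1/2)·M.
x-coordinate: (1/4)·0 + (1/4)·(-7) + (1/2)·7 = 7/4.
y-coordinate: (1/4)·(-6) + (1/4)·9 + (1/2)·(-1) = 1/4.

(7/4, 1/4)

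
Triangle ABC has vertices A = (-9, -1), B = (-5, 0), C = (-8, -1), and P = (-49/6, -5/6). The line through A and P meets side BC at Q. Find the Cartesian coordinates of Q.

(-13/2, -1/2)

Barycentric coordinates of P with respect to ABC: (2/3, 1/6, 1/6).
On side BC the A-coordinate is zero; dropping P's A-weight 2/3 and renormalizing the remaining 1/6 : 1/6 gives weights 1/2, 1/2 on B, C.
Q = (1/2)·(-5, 0) + (1/2)·(-8, -1) = (-13/2, -1/2).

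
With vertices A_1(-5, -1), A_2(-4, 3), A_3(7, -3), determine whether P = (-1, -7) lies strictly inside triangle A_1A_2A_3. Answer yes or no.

Barycentric coordinates of P: (46/25, -32/25, 11/25).
The three coordinates are positive, negative, positive; a point is interior exactly when all three are positive.

no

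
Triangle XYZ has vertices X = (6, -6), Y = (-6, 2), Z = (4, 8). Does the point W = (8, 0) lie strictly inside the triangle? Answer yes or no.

no

Barycentric coordinates of W: (13/19, -5/19, 11/19).
The three coordinates are positive, negative, positive; a point is interior exactly when all three are positive.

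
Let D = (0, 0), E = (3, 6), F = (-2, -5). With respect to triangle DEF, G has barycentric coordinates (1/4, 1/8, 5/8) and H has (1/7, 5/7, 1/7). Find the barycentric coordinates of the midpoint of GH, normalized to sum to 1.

Since both coordinate triples sum to 1, the midpoint's barycentrics are the componentwise average.
(1/4+1/7)/2 = 11/56; similarly 47/112 and 43/112.

(11/56, 47/112, 43/112)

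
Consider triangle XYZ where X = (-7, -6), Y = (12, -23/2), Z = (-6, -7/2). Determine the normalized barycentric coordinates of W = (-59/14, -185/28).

Signed area of the reference triangle: [XYZ] = ½·((-7)·(-23/2−(-7/2)) + 12·(-7/2−(-6)) + (-6)·(-6−(-23/2))) = ½·(56 + 30 − 33) = 53/2.
[WYZ] = ½·((-59/14)·(-23/2−(-7/2)) + 12·(-7/2−(-185/28)) + (-6)·(-185/28−(-23/2))) = ½·(236/7 + 261/7 − 411/14) = 583/28, so the X-coordinate is (583/28)/(53/2) = 11/14.
[XWZ] = ½·((-7)·(-185/28−(-7/2)) + (-59/14)·(-7/2−(-6)) + (-6)·(-6−(-185/28))) = ½·(87/4 − 295/28 − 51/14) = 53/14, so the Y-coordinate is 1/7.
[XYW] = ½·((-7)·(-23/2−(-185/28)) + 12·(-185/28−(-6)) + (-59/14)·(-6−(-23/2))) = ½·(137/4 − 51/7 − 649/28) = 53/28, so the Z-coordinate is 1/14.

(11/14, 1/7, 1/14)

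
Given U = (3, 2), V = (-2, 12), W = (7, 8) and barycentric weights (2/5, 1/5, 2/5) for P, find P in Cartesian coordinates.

P = (2/5)·U + (1/5)·V + (2/5)·W.
x-coordinate: (2/5)·3 + (1/5)·(-2) + (2/5)·7 = 18/5.
y-coordinate: (2/5)·2 + (1/5)·12 + (2/5)·8 = 32/5.

(18/5, 32/5)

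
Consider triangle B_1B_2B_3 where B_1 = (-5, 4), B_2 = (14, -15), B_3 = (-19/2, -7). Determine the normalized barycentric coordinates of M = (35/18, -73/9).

Signed area of the reference triangle: [B_1B_2B_3] = ½·((-5)·(-15−(-7)) + 14·(-7−4) + (-19/2)·(4−(-15))) = ½·(40 − 154 − 361/2) = -589/4.
[MB_2B_3] = ½·((35/18)·(-15−(-7)) + 14·(-7−(-73/9)) + (-19/2)·(-73/9−(-15))) = ½·(-140/9 + 140/9 − 589/9) = -589/18, so the B_1-coordinate is (-589/18)/(-589/4) = 2/9.
[B_1MB_3] = ½·((-5)·(-73/9−(-7)) + (35/18)·(-7−4) + (-19/2)·(4−(-73/9))) = ½·(50/9 − 385/18 − 2071/18) = -589/9, so the B_2-coordinate is 4/9.
[B_1B_2M] = ½·((-5)·(-15−(-73/9)) + 14·(-73/9−4) + (35/18)·(4−(-15))) = ½·(310/9 − 1526/9 + 665/18) = -589/12, so the B_3-coordinate is 1/3.

(2/9, 4/9, 1/3)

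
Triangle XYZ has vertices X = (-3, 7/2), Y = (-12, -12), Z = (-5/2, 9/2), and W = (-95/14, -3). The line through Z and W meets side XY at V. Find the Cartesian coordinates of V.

(-15/2, -17/4)

Barycentric coordinates of W with respect to XYZ: (3/7, 3/7, 1/7).
On side XY the Z-coordinate is zero; dropping W's Z-weight 1/7 and renormalizing the remaining 3/7 : 3/7 gives weights 1/2, 1/2 on X, Y.
V = (1/2)·(-3, 7/2) + (1/2)·(-12, -12) = (-15/2, -17/4).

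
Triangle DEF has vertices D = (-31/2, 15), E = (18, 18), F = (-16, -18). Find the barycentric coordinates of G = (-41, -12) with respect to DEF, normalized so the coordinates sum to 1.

Signed area of the reference triangle: [DEF] = ½·((-31/2)·(18−(-18)) + 18·(-18−15) + (-16)·(15−18)) = ½·(-558 − 594 + 48) = -552.
[GEF] = ½·((-41)·(18−(-18)) + 18·(-18−(-12)) + (-16)·(-12−18)) = ½·(-1476 − 108 + 480) = -552, so the D-coordinate is (-552)/(-552) = 1.
[DGF] = ½·((-31/2)·(-12−(-18)) + (-41)·(-18−15) + (-16)·(15−(-12))) = ½·(-93 + 1353 − 432) = 414, so the E-coordinate is -3/4.
[DEG] = ½·((-31/2)·(18−(-12)) + 18·(-12−15) + (-41)·(15−18)) = ½·(-465 − 486 + 123) = -414, so the F-coordinate is 3/4.
Check: 1 − 3/4 + 3/4 = 1.

(1, -3/4, 3/4)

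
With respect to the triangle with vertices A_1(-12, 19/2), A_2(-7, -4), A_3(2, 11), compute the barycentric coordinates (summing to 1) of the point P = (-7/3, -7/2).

(-1/3, 1, 1/3)

Signed area of the reference triangle: [A_1A_2A_3] = ½·((-12)·(-4−11) + (-7)·(11−(19/2)) + 2·(19/2−(-4))) = ½·(180 − 21/2 + 27) = 393/4.
[PA_2A_3] = ½·((-7/3)·(-4−11) + (-7)·(11−(-7/2)) + 2·(-7/2−(-4))) = ½·(35 − 203/2 + 1) = -131/4, so the A_1-coordinate is (-131/4)/(393/4) = -1/3.
[A_1PA_3] = ½·((-12)·(-7/2−11) + (-7/3)·(11−(19/2)) + 2·(19/2−(-7/2))) = ½·(174 − 7/2 + 26) = 393/4, so the A_2-coordinate is 1.
[A_1A_2P] = ½·((-12)·(-4−(-7/2)) + (-7)·(-7/2−(19/2)) + (-7/3)·(19/2−(-4))) = ½·(6 + 91 − 63/2) = 131/4, so the A_3-coordinate is 1/3.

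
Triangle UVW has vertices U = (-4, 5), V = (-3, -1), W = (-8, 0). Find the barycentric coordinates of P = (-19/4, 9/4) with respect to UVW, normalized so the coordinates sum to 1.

Signed area of the reference triangle: [UVW] = ½·((-4)·(-1−0) + (-3)·(0−5) + (-8)·(5−(-1))) = ½·(4 + 15 − 48) = -29/2.
[PVW] = ½·((-19/4)·(-1−0) + (-3)·(0−(9/4)) + (-8)·(9/4−(-1))) = ½·(19/4 + 27/4 − 26) = -29/4, so the U-coordinate is (-29/4)/(-29/2) = 1/2.
[UPW] = ½·((-4)·(9/4−0) + (-19/4)·(0−5) + (-8)·(5−(9/4))) = ½·(-9 + 95/4 − 22) = -29/8, so the V-coordinate is 1/4.
[UVP] = ½·((-4)·(-1−(9/4)) + (-3)·(9/4−5) + (-19/4)·(5−(-1))) = ½·(13 + 33/4 − 57/2) = -29/8, so the W-coordinate is 1/4.
Check: 1/2 + 1/4 + 1/4 = 1.

(1/2, 1/4, 1/4)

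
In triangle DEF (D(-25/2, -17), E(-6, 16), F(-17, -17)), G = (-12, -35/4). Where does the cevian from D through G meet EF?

Barycentric coordinates of G with respect to DEF: (1/2, 1/4, 1/4).
On side EF the D-coordinate is zero; dropping G's D-weight 1/2 and renormalizing the remaining 1/4 : 1/4 gives weights 1/2, 1/2 on E, F.
H = (1/2)·(-6, 16) + (1/2)·(-17, -17) = (-23/2, -1/2).

(-23/2, -1/2)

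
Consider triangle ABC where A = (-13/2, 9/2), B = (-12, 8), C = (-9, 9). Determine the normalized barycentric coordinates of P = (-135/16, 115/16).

Signed area of the reference triangle: [ABC] = ½·((-13/2)·(8−9) + (-12)·(9−(9/2)) + (-9)·(9/2−8)) = ½·(13/2 − 54 + 63/2) = -8.
[PBC] = ½·((-135/16)·(8−9) + (-12)·(9−(115/16)) + (-9)·(115/16−8)) = ½·(135/16 − 87/4 + 117/16) = -3, so the A-coordinate is (-3)/(-8) = 3/8.
[APC] = ½·((-13/2)·(115/16−9) + (-135/16)·(9−(9/2)) + (-9)·(9/2−(115/16))) = ½·(377/32 − 1215/32 + 387/16) = -1, so the B-coordinate is 1/8.
[ABP] = ½·((-13/2)·(8−(115/16)) + (-12)·(115/16−(9/2)) + (-135/16)·(9/2−8)) = ½·(-169/32 − 129/4 + 945/32) = -4, so the C-coordinate is 1/2.
Check: 3/8 + 1/8 + 1/2 = 1.

(3/8, 1/8, 1/2)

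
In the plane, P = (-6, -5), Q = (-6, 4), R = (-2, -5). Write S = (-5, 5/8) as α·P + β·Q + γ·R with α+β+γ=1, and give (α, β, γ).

(1/8, 5/8, 1/4)

Signed area of the reference triangle: [PQR] = ½·((-6)·(4−(-5)) + (-6)·(-5−(-5)) + (-2)·(-5−4)) = ½·(-54 + 0 + 18) = -18.
[SQR] = ½·((-5)·(4−(-5)) + (-6)·(-5−(5/8)) + (-2)·(5/8−4)) = ½·(-45 + 135/4 + 27/4) = -9/4, so the P-coordinate is (-9/4)/(-18) = 1/8.
[PSR] = ½·((-6)·(5/8−(-5)) + (-5)·(-5−(-5)) + (-2)·(-5−(5/8))) = ½·(-135/4 + 0 + 45/4) = -45/4, so the Q-coordinate is 5/8.
[PQS] = ½·((-6)·(4−(5/8)) + (-6)·(5/8−(-5)) + (-5)·(-5−4)) = ½·(-81/4 − 135/4 + 45) = -9/2, so the R-coordinate is 1/4.
Check: 1/8 + 5/8 + 1/4 = 1.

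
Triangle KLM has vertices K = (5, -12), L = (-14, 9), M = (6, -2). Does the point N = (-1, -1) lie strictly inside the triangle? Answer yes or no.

yes

Barycentric coordinates of N: (57/211, 71/211, 83/211).
The three coordinates are positive, positive, positive; a point is interior exactly when all three are positive.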